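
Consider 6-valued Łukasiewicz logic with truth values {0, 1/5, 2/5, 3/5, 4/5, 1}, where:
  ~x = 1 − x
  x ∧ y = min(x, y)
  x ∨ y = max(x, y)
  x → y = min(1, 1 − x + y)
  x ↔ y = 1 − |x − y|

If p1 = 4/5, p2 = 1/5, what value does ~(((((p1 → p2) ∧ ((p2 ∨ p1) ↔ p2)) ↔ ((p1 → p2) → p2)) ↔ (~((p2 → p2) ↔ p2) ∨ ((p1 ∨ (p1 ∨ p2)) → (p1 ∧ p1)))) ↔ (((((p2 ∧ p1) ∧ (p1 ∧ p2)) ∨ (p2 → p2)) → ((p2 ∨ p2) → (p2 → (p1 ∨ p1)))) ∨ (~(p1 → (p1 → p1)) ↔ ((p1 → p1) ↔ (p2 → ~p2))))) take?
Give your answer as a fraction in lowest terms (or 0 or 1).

2/5

p1 → p2 = 4/5 → 1/5 = 2/5
p2 ∨ p1 = 1/5 ∨ 4/5 = 4/5
(p2 ∨ p1) ↔ p2 = 4/5 ↔ 1/5 = 2/5
(p1 → p2) ∧ ((p2 ∨ p1) ↔ p2) = 2/5 ∧ 2/5 = 2/5
p1 → p2 = 4/5 → 1/5 = 2/5
(p1 → p2) → p2 = 2/5 → 1/5 = 4/5
((p1 → p2) ∧ ((p2 ∨ p1) ↔ p2)) ↔ ((p1 → p2) → p2) = 2/5 ↔ 4/5 = 3/5
p2 → p2 = 1/5 → 1/5 = 1
(p2 → p2) ↔ p2 = 1 ↔ 1/5 = 1/5
~((p2 → p2) ↔ p2) = ~1/5 = 4/5
p1 ∨ p2 = 4/5 ∨ 1/5 = 4/5
p1 ∨ (p1 ∨ p2) = 4/5 ∨ 4/5 = 4/5
p1 ∧ p1 = 4/5 ∧ 4/5 = 4/5
(p1 ∨ (p1 ∨ p2)) → (p1 ∧ p1) = 4/5 → 4/5 = 1
~((p2 → p2) ↔ p2) ∨ ((p1 ∨ (p1 ∨ p2)) → (p1 ∧ p1)) = 4/5 ∨ 1 = 1
(((p1 → p2) ∧ ((p2 ∨ p1) ↔ p2)) ↔ ((p1 → p2) → p2)) ↔ (~((p2 → p2) ↔ p2) ∨ ((p1 ∨ (p1 ∨ p2)) → (p1 ∧ p1))) = 3/5 ↔ 1 = 3/5
p2 ∧ p1 = 1/5 ∧ 4/5 = 1/5
p1 ∧ p2 = 4/5 ∧ 1/5 = 1/5
(p2 ∧ p1) ∧ (p1 ∧ p2) = 1/5 ∧ 1/5 = 1/5
p2 → p2 = 1/5 → 1/5 = 1
((p2 ∧ p1) ∧ (p1 ∧ p2)) ∨ (p2 → p2) = 1/5 ∨ 1 = 1
p2 ∨ p2 = 1/5 ∨ 1/5 = 1/5
p1 ∨ p1 = 4/5 ∨ 4/5 = 4/5
p2 → (p1 ∨ p1) = 1/5 → 4/5 = 1
(p2 ∨ p2) → (p2 → (p1 ∨ p1)) = 1/5 → 1 = 1
(((p2 ∧ p1) ∧ (p1 ∧ p2)) ∨ (p2 → p2)) → ((p2 ∨ p2) → (p2 → (p1 ∨ p1))) = 1 → 1 = 1
p1 → p1 = 4/5 → 4/5 = 1
p1 → (p1 → p1) = 4/5 → 1 = 1
~(p1 → (p1 → p1)) = ~1 = 0
p1 → p1 = 4/5 → 4/5 = 1
~p2 = ~1/5 = 4/5
p2 → ~p2 = 1/5 → 4/5 = 1
(p1 → p1) ↔ (p2 → ~p2) = 1 ↔ 1 = 1
~(p1 → (p1 → p1)) ↔ ((p1 → p1) ↔ (p2 → ~p2)) = 0 ↔ 1 = 0
((((p2 ∧ p1) ∧ (p1 ∧ p2)) ∨ (p2 → p2)) → ((p2 ∨ p2) → (p2 → (p1 ∨ p1)))) ∨ (~(p1 → (p1 → p1)) ↔ ((p1 → p1) ↔ (p2 → ~p2))) = 1 ∨ 0 = 1
((((p1 → p2) ∧ ((p2 ∨ p1) ↔ p2)) ↔ ((p1 → p2) → p2)) ↔ (~((p2 → p2) ↔ p2) ∨ ((p1 ∨ (p1 ∨ p2)) → (p1 ∧ p1)))) ↔ (((((p2 ∧ p1) ∧ (p1 ∧ p2)) ∨ (p2 → p2)) → ((p2 ∨ p2) → (p2 → (p1 ∨ p1)))) ∨ (~(p1 → (p1 → p1)) ↔ ((p1 → p1) ↔ (p2 → ~p2)))) = 3/5 ↔ 1 = 3/5
~(((((p1 → p2) ∧ ((p2 ∨ p1) ↔ p2)) ↔ ((p1 → p2) → p2)) ↔ (~((p2 → p2) ↔ p2) ∨ ((p1 ∨ (p1 ∨ p2)) → (p1 ∧ p1)))) ↔ (((((p2 ∧ p1) ∧ (p1 ∧ p2)) ∨ (p2 → p2)) → ((p2 ∨ p2) → (p2 → (p1 ∨ p1)))) ∨ (~(p1 → (p1 → p1)) ↔ ((p1 → p1) ↔ (p2 → ~p2))))) = ~3/5 = 2/5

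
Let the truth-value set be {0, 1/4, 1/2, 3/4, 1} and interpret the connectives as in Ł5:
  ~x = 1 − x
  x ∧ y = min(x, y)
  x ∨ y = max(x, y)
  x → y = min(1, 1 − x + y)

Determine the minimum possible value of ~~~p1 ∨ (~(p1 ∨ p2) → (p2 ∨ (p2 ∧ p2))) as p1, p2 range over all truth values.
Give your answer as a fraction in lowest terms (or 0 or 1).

1/2

Take p1 = 1/2, p2 = 0:
~p1 = ~1/2 = 1/2
~~p1 = ~1/2 = 1/2
~~~p1 = ~1/2 = 1/2
p1 ∨ p2 = 1/2 ∨ 0 = 1/2
~(p1 ∨ p2) = ~1/2 = 1/2
p2 ∧ p2 = 0 ∧ 0 = 0
p2 ∨ (p2 ∧ p2) = 0 ∨ 0 = 0
~(p1 ∨ p2) → (p2 ∨ (p2 ∧ p2)) = 1/2 → 0 = 1/2
~~~p1 ∨ (~(p1 ∨ p2) → (p2 ∨ (p2 ∧ p2))) = 1/2 ∨ 1/2 = 1/2
No assignment yields a value below 1/2, so this is the minimum.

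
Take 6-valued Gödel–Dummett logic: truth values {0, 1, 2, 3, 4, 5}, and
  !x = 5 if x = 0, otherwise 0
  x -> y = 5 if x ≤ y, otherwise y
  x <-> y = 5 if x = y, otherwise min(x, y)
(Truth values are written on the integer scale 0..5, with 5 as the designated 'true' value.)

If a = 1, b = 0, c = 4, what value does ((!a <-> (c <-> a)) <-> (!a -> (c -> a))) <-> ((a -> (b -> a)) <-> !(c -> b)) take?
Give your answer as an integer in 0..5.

!a = !1 = 0
c <-> a = 4 <-> 1 = 1
!a <-> (c <-> a) = 0 <-> 1 = 0
!a = !1 = 0
c -> a = 4 -> 1 = 1
!a -> (c -> a) = 0 -> 1 = 5
(!a <-> (c <-> a)) <-> (!a -> (c -> a)) = 0 <-> 5 = 0
b -> a = 0 -> 1 = 5
a -> (b -> a) = 1 -> 5 = 5
c -> b = 4 -> 0 = 0
!(c -> b) = !0 = 5
(a -> (b -> a)) <-> !(c -> b) = 5 <-> 5 = 5
((!a <-> (c <-> a)) <-> (!a -> (c -> a))) <-> ((a -> (b -> a)) <-> !(c -> b)) = 0 <-> 5 = 0

0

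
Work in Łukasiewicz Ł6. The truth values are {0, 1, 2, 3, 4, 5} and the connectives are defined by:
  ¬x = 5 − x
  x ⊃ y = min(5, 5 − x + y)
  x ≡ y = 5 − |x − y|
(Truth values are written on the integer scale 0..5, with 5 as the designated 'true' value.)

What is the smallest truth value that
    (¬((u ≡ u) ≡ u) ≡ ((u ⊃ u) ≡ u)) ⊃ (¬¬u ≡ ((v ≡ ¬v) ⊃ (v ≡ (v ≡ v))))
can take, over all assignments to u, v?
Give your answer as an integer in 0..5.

Take u = 2, v = 0:
u ≡ u = 2 ≡ 2 = 5
(u ≡ u) ≡ u = 5 ≡ 2 = 2
¬((u ≡ u) ≡ u) = ¬2 = 3
u ⊃ u = 2 ⊃ 2 = 5
(u ⊃ u) ≡ u = 5 ≡ 2 = 2
¬((u ≡ u) ≡ u) ≡ ((u ⊃ u) ≡ u) = 3 ≡ 2 = 4
¬u = ¬2 = 3
¬¬u = ¬3 = 2
¬v = ¬0 = 5
v ≡ ¬v = 0 ≡ 5 = 0
v ≡ v = 0 ≡ 0 = 5
v ≡ (v ≡ v) = 0 ≡ 5 = 0
(v ≡ ¬v) ⊃ (v ≡ (v ≡ v)) = 0 ⊃ 0 = 5
¬¬u ≡ ((v ≡ ¬v) ⊃ (v ≡ (v ≡ v))) = 2 ≡ 5 = 2
(¬((u ≡ u) ≡ u) ≡ ((u ⊃ u) ≡ u)) ⊃ (¬¬u ≡ ((v ≡ ¬v) ⊃ (v ≡ (v ≡ v)))) = 4 ⊃ 2 = 3
No assignment yields a value below 3, so this is the minimum.

3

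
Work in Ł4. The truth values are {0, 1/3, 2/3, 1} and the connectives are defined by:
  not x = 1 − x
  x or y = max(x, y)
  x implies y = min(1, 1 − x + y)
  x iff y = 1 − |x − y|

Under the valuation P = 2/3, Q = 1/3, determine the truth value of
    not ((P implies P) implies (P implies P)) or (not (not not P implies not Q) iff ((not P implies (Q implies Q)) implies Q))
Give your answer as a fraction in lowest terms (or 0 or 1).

P implies P = 2/3 implies 2/3 = 1
P implies P = 2/3 implies 2/3 = 1
(P implies P) implies (P implies P) = 1 implies 1 = 1
not ((P implies P) implies (P implies P)) = not 1 = 0
not P = not 2/3 = 1/3
not not P = not 1/3 = 2/3
not Q = not 1/3 = 2/3
not not P implies not Q = 2/3 implies 2/3 = 1
not (not not P implies not Q) = not 1 = 0
not P = not 2/3 = 1/3
Q implies Q = 1/3 implies 1/3 = 1
not P implies (Q implies Q) = 1/3 implies 1 = 1
(not P implies (Q implies Q)) implies Q = 1 implies 1/3 = 1/3
not (not not P implies not Q) iff ((not P implies (Q implies Q)) implies Q) = 0 iff 1/3 = 2/3
not ((P implies P) implies (P implies P)) or (not (not not P implies not Q) iff ((not P implies (Q implies Q)) implies Q)) = 0 or 2/3 = 2/3

2/3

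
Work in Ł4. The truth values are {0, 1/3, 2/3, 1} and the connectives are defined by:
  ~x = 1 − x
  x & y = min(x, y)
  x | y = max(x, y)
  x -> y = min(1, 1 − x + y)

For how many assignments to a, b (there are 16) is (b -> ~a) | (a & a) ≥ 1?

a = 0, b = 0 ↦ 1  ≥
a = 0, b = 1/3 ↦ 1  ≥
a = 0, b = 2/3 ↦ 1  ≥
a = 0, b = 1 ↦ 1  ≥
a = 1/3, b = 0 ↦ 1  ≥
a = 1/3, b = 1/3 ↦ 1  ≥
a = 1/3, b = 2/3 ↦ 1  ≥
a = 1/3, b = 1 ↦ 2/3  <
a = 2/3, b = 0 ↦ 1  ≥
a = 2/3, b = 1/3 ↦ 1  ≥
a = 2/3, b = 2/3 ↦ 2/3  <
a = 2/3, b = 1 ↦ 2/3  <
a = 1, b = 0 ↦ 1  ≥
a = 1, b = 1/3 ↦ 1  ≥
a = 1, b = 2/3 ↦ 1  ≥
a = 1, b = 1 ↦ 1  ≥
So 13 of the 16 assignments meet the threshold.

13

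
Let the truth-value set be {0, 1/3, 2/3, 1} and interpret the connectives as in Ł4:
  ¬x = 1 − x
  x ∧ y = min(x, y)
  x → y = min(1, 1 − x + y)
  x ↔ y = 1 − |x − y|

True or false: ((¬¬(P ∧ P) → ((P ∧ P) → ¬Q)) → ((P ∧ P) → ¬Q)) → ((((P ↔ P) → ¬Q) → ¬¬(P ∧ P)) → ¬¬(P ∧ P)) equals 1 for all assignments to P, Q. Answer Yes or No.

No

Counterexample: take P = 0, Q = 1/3.
P ∧ P = 0 ∧ 0 = 0
¬(P ∧ P) = ¬0 = 1
¬¬(P ∧ P) = ¬1 = 0
P ∧ P = 0 ∧ 0 = 0
¬Q = ¬1/3 = 2/3
(P ∧ P) → ¬Q = 0 → 2/3 = 1
¬¬(P ∧ P) → ((P ∧ P) → ¬Q) = 0 → 1 = 1
P ∧ P = 0 ∧ 0 = 0
¬Q = ¬1/3 = 2/3
(P ∧ P) → ¬Q = 0 → 2/3 = 1
(¬¬(P ∧ P) → ((P ∧ P) → ¬Q)) → ((P ∧ P) → ¬Q) = 1 → 1 = 1
P ↔ P = 0 ↔ 0 = 1
¬Q = ¬1/3 = 2/3
(P ↔ P) → ¬Q = 1 → 2/3 = 2/3
P ∧ P = 0 ∧ 0 = 0
¬(P ∧ P) = ¬0 = 1
¬¬(P ∧ P) = ¬1 = 0
((P ↔ P) → ¬Q) → ¬¬(P ∧ P) = 2/3 → 0 = 1/3
P ∧ P = 0 ∧ 0 = 0
¬(P ∧ P) = ¬0 = 1
¬¬(P ∧ P) = ¬1 = 0
(((P ↔ P) → ¬Q) → ¬¬(P ∧ P)) → ¬¬(P ∧ P) = 1/3 → 0 = 2/3
((¬¬(P ∧ P) → ((P ∧ P) → ¬Q)) → ((P ∧ P) → ¬Q)) → ((((P ↔ P) → ¬Q) → ¬¬(P ∧ P)) → ¬¬(P ∧ P)) = 1 → 2/3 = 2/3
This gives 2/3 ≠ 1.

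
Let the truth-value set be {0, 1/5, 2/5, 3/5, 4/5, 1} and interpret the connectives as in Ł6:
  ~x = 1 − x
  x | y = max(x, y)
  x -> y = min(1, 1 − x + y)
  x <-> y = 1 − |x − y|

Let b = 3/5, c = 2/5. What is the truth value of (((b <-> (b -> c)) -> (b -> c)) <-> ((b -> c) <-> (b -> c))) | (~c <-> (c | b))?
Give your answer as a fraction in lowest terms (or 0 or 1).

b -> c = 3/5 -> 2/5 = 4/5
b <-> (b -> c) = 3/5 <-> 4/5 = 4/5
b -> c = 3/5 -> 2/5 = 4/5
(b <-> (b -> c)) -> (b -> c) = 4/5 -> 4/5 = 1
b -> c = 3/5 -> 2/5 = 4/5
b -> c = 3/5 -> 2/5 = 4/5
(b -> c) <-> (b -> c) = 4/5 <-> 4/5 = 1
((b <-> (b -> c)) -> (b -> c)) <-> ((b -> c) <-> (b -> c)) = 1 <-> 1 = 1
~c = ~2/5 = 3/5
c | b = 2/5 | 3/5 = 3/5
~c <-> (c | b) = 3/5 <-> 3/5 = 1
(((b <-> (b -> c)) -> (b -> c)) <-> ((b -> c) <-> (b -> c))) | (~c <-> (c | b)) = 1 | 1 = 1

1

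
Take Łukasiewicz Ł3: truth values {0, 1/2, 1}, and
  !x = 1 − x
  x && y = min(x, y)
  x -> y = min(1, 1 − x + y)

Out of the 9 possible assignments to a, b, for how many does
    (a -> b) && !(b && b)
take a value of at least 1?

a = 0, b = 0 ↦ 1  ≥
a = 0, b = 1/2 ↦ 1/2  <
a = 0, b = 1 ↦ 0  <
a = 1/2, b = 0 ↦ 1/2  <
a = 1/2, b = 1/2 ↦ 1/2  <
a = 1/2, b = 1 ↦ 0  <
a = 1, b = 0 ↦ 0  <
a = 1, b = 1/2 ↦ 1/2  <
a = 1, b = 1 ↦ 0  <
So 1 of the 9 assignments meets the threshold.

1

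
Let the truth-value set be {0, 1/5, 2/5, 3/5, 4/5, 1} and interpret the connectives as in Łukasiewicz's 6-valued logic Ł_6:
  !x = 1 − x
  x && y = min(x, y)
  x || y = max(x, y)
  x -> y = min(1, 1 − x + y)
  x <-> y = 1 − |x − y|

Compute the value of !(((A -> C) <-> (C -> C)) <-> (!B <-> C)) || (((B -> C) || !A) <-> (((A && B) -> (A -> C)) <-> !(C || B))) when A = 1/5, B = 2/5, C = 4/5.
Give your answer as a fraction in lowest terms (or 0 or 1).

A -> C = 1/5 -> 4/5 = 1
C -> C = 4/5 -> 4/5 = 1
(A -> C) <-> (C -> C) = 1 <-> 1 = 1
!B = !2/5 = 3/5
!B <-> C = 3/5 <-> 4/5 = 4/5
((A -> C) <-> (C -> C)) <-> (!B <-> C) = 1 <-> 4/5 = 4/5
!(((A -> C) <-> (C -> C)) <-> (!B <-> C)) = !4/5 = 1/5
B -> C = 2/5 -> 4/5 = 1
!A = !1/5 = 4/5
(B -> C) || !A = 1 || 4/5 = 1
A && B = 1/5 && 2/5 = 1/5
A -> C = 1/5 -> 4/5 = 1
(A && B) -> (A -> C) = 1/5 -> 1 = 1
C || B = 4/5 || 2/5 = 4/5
!(C || B) = !4/5 = 1/5
((A && B) -> (A -> C)) <-> !(C || B) = 1 <-> 1/5 = 1/5
((B -> C) || !A) <-> (((A && B) -> (A -> C)) <-> !(C || B)) = 1 <-> 1/5 = 1/5
!(((A -> C) <-> (C -> C)) <-> (!B <-> C)) || (((B -> C) || !A) <-> (((A && B) -> (A -> C)) <-> !(C || B))) = 1/5 || 1/5 = 1/5

1/5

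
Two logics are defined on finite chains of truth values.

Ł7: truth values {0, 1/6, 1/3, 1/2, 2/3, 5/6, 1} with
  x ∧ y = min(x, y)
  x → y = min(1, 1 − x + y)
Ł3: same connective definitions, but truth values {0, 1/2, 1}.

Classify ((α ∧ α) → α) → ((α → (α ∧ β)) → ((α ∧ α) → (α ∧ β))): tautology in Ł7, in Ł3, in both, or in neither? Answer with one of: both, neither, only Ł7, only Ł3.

In Ł7: every assignment gives 1 — tautology.
In Ł3: every assignment gives 1 — tautology.

both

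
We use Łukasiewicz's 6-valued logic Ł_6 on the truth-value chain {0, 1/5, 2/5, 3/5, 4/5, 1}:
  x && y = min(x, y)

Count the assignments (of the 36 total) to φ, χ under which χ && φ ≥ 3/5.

value 1: 1 assignment (counts)
value 4/5: 3 assignments (counts)
value 3/5: 5 assignments (counts)
value 2/5: 7 assignments
value 1/5: 9 assignments
value 0: 11 assignments
So 9 of the 36 assignments meet the threshold.

9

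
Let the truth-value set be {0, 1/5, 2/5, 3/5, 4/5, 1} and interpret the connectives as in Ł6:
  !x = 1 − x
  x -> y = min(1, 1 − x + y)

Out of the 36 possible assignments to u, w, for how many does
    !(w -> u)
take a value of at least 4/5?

3

value 1: 1 assignment (counts)
value 4/5: 2 assignments (counts)
value 3/5: 3 assignments
value 2/5: 4 assignments
value 1/5: 5 assignments
value 0: 21 assignments
So 3 of the 36 assignments meet the threshold.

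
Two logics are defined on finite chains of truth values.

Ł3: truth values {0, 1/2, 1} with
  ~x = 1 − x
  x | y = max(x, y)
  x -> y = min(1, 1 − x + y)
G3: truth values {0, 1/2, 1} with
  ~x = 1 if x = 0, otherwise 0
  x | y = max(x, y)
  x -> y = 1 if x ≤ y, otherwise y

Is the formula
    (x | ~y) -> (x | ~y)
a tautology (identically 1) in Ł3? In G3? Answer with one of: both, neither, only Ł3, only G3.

both

In Ł3: every assignment gives 1 — tautology.
In G3: every assignment gives 1 — tautology.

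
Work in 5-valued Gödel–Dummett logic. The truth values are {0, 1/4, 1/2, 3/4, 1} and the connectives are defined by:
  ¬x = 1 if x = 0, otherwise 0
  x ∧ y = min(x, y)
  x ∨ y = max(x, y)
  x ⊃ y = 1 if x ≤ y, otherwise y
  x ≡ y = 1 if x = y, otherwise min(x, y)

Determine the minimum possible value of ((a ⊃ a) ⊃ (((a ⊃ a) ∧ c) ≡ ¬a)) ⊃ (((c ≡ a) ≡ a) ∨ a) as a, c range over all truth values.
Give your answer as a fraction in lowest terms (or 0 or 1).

Take a = 1/4, c = 0:
a ⊃ a = 1/4 ⊃ 1/4 = 1
a ⊃ a = 1/4 ⊃ 1/4 = 1
(a ⊃ a) ∧ c = 1 ∧ 0 = 0
¬a = ¬1/4 = 0
((a ⊃ a) ∧ c) ≡ ¬a = 0 ≡ 0 = 1
(a ⊃ a) ⊃ (((a ⊃ a) ∧ c) ≡ ¬a) = 1 ⊃ 1 = 1
c ≡ a = 0 ≡ 1/4 = 0
(c ≡ a) ≡ a = 0 ≡ 1/4 = 0
((c ≡ a) ≡ a) ∨ a = 0 ∨ 1/4 = 1/4
((a ⊃ a) ⊃ (((a ⊃ a) ∧ c) ≡ ¬a)) ⊃ (((c ≡ a) ≡ a) ∨ a) = 1 ⊃ 1/4 = 1/4
No assignment yields a value below 1/4, so this is the minimum.

1/4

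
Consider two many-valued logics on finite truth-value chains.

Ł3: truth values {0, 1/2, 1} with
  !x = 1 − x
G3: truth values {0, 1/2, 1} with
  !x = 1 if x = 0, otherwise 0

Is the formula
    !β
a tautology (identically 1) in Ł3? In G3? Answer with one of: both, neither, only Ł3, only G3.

neither

In Ł3: at β = 1/2 the value is 1/2 — not a tautology.
In G3: at β = 1/2 the value is 0 — not a tautology.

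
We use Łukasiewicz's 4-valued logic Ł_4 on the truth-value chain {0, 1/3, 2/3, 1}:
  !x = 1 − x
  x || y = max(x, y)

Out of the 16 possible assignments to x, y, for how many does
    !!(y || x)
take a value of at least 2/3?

x = 0, y = 0 ↦ 0  <
x = 0, y = 1/3 ↦ 1/3  <
x = 0, y = 2/3 ↦ 2/3  ≥
x = 0, y = 1 ↦ 1  ≥
x = 1/3, y = 0 ↦ 1/3  <
x = 1/3, y = 1/3 ↦ 1/3  <
x = 1/3, y = 2/3 ↦ 2/3  ≥
x = 1/3, y = 1 ↦ 1  ≥
x = 2/3, y = 0 ↦ 2/3  ≥
x = 2/3, y = 1/3 ↦ 2/3  ≥
x = 2/3, y = 2/3 ↦ 2/3  ≥
x = 2/3, y = 1 ↦ 1  ≥
x = 1, y = 0 ↦ 1  ≥
x = 1, y = 1/3 ↦ 1  ≥
x = 1, y = 2/3 ↦ 1  ≥
x = 1, y = 1 ↦ 1  ≥
So 12 of the 16 assignments meet the threshold.

12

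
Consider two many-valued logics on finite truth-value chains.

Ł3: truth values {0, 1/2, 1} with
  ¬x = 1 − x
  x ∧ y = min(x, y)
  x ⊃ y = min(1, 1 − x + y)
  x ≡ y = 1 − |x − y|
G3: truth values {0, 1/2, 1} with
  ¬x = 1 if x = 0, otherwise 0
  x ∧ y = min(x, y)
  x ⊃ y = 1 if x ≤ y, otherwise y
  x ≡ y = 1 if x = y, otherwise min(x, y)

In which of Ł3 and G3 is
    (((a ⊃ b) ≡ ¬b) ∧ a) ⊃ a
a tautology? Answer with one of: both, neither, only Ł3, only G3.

both

In Ł3: every assignment gives 1 — tautology.
In G3: every assignment gives 1 — tautology.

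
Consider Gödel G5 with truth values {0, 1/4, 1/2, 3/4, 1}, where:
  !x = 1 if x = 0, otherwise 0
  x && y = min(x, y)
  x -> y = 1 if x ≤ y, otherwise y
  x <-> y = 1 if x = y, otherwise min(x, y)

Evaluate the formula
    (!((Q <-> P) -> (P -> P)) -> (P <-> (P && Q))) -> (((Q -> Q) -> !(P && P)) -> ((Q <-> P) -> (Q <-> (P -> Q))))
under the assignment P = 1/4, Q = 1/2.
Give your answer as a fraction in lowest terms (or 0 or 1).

Q <-> P = 1/2 <-> 1/4 = 1/4
P -> P = 1/4 -> 1/4 = 1
(Q <-> P) -> (P -> P) = 1/4 -> 1 = 1
!((Q <-> P) -> (P -> P)) = !1 = 0
P && Q = 1/4 && 1/2 = 1/4
P <-> (P && Q) = 1/4 <-> 1/4 = 1
!((Q <-> P) -> (P -> P)) -> (P <-> (P && Q)) = 0 -> 1 = 1
Q -> Q = 1/2 -> 1/2 = 1
P && P = 1/4 && 1/4 = 1/4
!(P && P) = !1/4 = 0
(Q -> Q) -> !(P && P) = 1 -> 0 = 0
Q <-> P = 1/2 <-> 1/4 = 1/4
P -> Q = 1/4 -> 1/2 = 1
Q <-> (P -> Q) = 1/2 <-> 1 = 1/2
(Q <-> P) -> (Q <-> (P -> Q)) = 1/4 -> 1/2 = 1
((Q -> Q) -> !(P && P)) -> ((Q <-> P) -> (Q <-> (P -> Q))) = 0 -> 1 = 1
(!((Q <-> P) -> (P -> P)) -> (P <-> (P && Q))) -> (((Q -> Q) -> !(P && P)) -> ((Q <-> P) -> (Q <-> (P -> Q)))) = 1 -> 1 = 1

1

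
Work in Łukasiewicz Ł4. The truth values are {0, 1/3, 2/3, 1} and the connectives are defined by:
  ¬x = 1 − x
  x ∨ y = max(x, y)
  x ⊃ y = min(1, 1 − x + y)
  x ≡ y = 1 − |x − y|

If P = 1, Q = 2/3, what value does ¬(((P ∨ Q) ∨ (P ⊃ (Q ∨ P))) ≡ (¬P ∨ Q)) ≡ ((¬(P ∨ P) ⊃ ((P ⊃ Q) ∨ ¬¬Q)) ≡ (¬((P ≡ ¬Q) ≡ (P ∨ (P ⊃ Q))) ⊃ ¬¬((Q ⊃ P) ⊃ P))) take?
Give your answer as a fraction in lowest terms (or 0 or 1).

1/3

P ∨ Q = 1 ∨ 2/3 = 1
Q ∨ P = 2/3 ∨ 1 = 1
P ⊃ (Q ∨ P) = 1 ⊃ 1 = 1
(P ∨ Q) ∨ (P ⊃ (Q ∨ P)) = 1 ∨ 1 = 1
¬P = ¬1 = 0
¬P ∨ Q = 0 ∨ 2/3 = 2/3
((P ∨ Q) ∨ (P ⊃ (Q ∨ P))) ≡ (¬P ∨ Q) = 1 ≡ 2/3 = 2/3
¬(((P ∨ Q) ∨ (P ⊃ (Q ∨ P))) ≡ (¬P ∨ Q)) = ¬2/3 = 1/3
P ∨ P = 1 ∨ 1 = 1
¬(P ∨ P) = ¬1 = 0
P ⊃ Q = 1 ⊃ 2/3 = 2/3
¬Q = ¬2/3 = 1/3
¬¬Q = ¬1/3 = 2/3
(P ⊃ Q) ∨ ¬¬Q = 2/3 ∨ 2/3 = 2/3
¬(P ∨ P) ⊃ ((P ⊃ Q) ∨ ¬¬Q) = 0 ⊃ 2/3 = 1
¬Q = ¬2/3 = 1/3
P ≡ ¬Q = 1 ≡ 1/3 = 1/3
P ⊃ Q = 1 ⊃ 2/3 = 2/3
P ∨ (P ⊃ Q) = 1 ∨ 2/3 = 1
(P ≡ ¬Q) ≡ (P ∨ (P ⊃ Q)) = 1/3 ≡ 1 = 1/3
¬((P ≡ ¬Q) ≡ (P ∨ (P ⊃ Q))) = ¬1/3 = 2/3
Q ⊃ P = 2/3 ⊃ 1 = 1
(Q ⊃ P) ⊃ P = 1 ⊃ 1 = 1
¬((Q ⊃ P) ⊃ P) = ¬1 = 0
¬¬((Q ⊃ P) ⊃ P) = ¬0 = 1
¬((P ≡ ¬Q) ≡ (P ∨ (P ⊃ Q))) ⊃ ¬¬((Q ⊃ P) ⊃ P) = 2/3 ⊃ 1 = 1
(¬(P ∨ P) ⊃ ((P ⊃ Q) ∨ ¬¬Q)) ≡ (¬((P ≡ ¬Q) ≡ (P ∨ (P ⊃ Q))) ⊃ ¬¬((Q ⊃ P) ⊃ P)) = 1 ≡ 1 = 1
¬(((P ∨ Q) ∨ (P ⊃ (Q ∨ P))) ≡ (¬P ∨ Q)) ≡ ((¬(P ∨ P) ⊃ ((P ⊃ Q) ∨ ¬¬Q)) ≡ (¬((P ≡ ¬Q) ≡ (P ∨ (P ⊃ Q))) ⊃ ¬¬((Q ⊃ P) ⊃ P))) = 1/3 ≡ 1 = 1/3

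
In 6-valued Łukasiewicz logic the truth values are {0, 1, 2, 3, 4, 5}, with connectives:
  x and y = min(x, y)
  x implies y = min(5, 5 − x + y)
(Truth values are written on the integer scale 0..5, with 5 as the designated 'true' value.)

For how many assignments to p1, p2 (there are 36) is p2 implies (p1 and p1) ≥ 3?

value 5: 21 assignments (counts)
value 4: 5 assignments (counts)
value 3: 4 assignments (counts)
value 2: 3 assignments
value 1: 2 assignments
value 0: 1 assignment
So 30 of the 36 assignments meet the threshold.

30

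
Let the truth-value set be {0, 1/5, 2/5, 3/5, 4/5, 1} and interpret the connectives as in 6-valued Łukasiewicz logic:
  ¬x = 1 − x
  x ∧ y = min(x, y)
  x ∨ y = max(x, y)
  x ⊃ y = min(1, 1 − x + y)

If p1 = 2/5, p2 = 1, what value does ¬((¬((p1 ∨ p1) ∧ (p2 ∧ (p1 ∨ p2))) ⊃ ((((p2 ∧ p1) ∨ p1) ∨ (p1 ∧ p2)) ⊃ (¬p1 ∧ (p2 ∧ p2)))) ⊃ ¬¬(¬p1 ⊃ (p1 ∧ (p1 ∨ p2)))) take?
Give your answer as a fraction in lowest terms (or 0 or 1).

p1 ∨ p1 = 2/5 ∨ 2/5 = 2/5
p1 ∨ p2 = 2/5 ∨ 1 = 1
p2 ∧ (p1 ∨ p2) = 1 ∧ 1 = 1
(p1 ∨ p1) ∧ (p2 ∧ (p1 ∨ p2)) = 2/5 ∧ 1 = 2/5
¬((p1 ∨ p1) ∧ (p2 ∧ (p1 ∨ p2))) = ¬2/5 = 3/5
p2 ∧ p1 = 1 ∧ 2/5 = 2/5
(p2 ∧ p1) ∨ p1 = 2/5 ∨ 2/5 = 2/5
p1 ∧ p2 = 2/5 ∧ 1 = 2/5
((p2 ∧ p1) ∨ p1) ∨ (p1 ∧ p2) = 2/5 ∨ 2/5 = 2/5
¬p1 = ¬2/5 = 3/5
p2 ∧ p2 = 1 ∧ 1 = 1
¬p1 ∧ (p2 ∧ p2) = 3/5 ∧ 1 = 3/5
(((p2 ∧ p1) ∨ p1) ∨ (p1 ∧ p2)) ⊃ (¬p1 ∧ (p2 ∧ p2)) = 2/5 ⊃ 3/5 = 1
¬((p1 ∨ p1) ∧ (p2 ∧ (p1 ∨ p2))) ⊃ ((((p2 ∧ p1) ∨ p1) ∨ (p1 ∧ p2)) ⊃ (¬p1 ∧ (p2 ∧ p2))) = 3/5 ⊃ 1 = 1
¬p1 = ¬2/5 = 3/5
p1 ∨ p2 = 2/5 ∨ 1 = 1
p1 ∧ (p1 ∨ p2) = 2/5 ∧ 1 = 2/5
¬p1 ⊃ (p1 ∧ (p1 ∨ p2)) = 3/5 ⊃ 2/5 = 4/5
¬(¬p1 ⊃ (p1 ∧ (p1 ∨ p2))) = ¬4/5 = 1/5
¬¬(¬p1 ⊃ (p1 ∧ (p1 ∨ p2))) = ¬1/5 = 4/5
(¬((p1 ∨ p1) ∧ (p2 ∧ (p1 ∨ p2))) ⊃ ((((p2 ∧ p1) ∨ p1) ∨ (p1 ∧ p2)) ⊃ (¬p1 ∧ (p2 ∧ p2)))) ⊃ ¬¬(¬p1 ⊃ (p1 ∧ (p1 ∨ p2))) = 1 ⊃ 4/5 = 4/5
¬((¬((p1 ∨ p1) ∧ (p2 ∧ (p1 ∨ p2))) ⊃ ((((p2 ∧ p1) ∨ p1) ∨ (p1 ∧ p2)) ⊃ (¬p1 ∧ (p2 ∧ p2)))) ⊃ ¬¬(¬p1 ⊃ (p1 ∧ (p1 ∨ p2)))) = ¬4/5 = 1/5

1/5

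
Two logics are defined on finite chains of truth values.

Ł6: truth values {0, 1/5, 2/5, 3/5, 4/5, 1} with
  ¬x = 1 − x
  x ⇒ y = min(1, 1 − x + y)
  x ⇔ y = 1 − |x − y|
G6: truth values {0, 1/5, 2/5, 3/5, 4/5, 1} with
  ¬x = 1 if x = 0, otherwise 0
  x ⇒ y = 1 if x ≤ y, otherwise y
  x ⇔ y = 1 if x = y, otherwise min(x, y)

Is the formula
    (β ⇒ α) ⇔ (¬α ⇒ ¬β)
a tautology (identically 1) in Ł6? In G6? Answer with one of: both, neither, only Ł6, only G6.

only Ł6

In Ł6: every assignment gives 1 — tautology.
In G6: at α = 1/5, β = 2/5 the value is 1/5 — not a tautology.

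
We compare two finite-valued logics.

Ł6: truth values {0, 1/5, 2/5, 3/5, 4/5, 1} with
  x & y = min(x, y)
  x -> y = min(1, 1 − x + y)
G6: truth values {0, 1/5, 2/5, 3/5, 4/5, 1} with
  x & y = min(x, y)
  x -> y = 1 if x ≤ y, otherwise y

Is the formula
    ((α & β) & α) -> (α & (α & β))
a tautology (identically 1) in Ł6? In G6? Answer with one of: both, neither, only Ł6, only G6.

both

In Ł6: every assignment gives 1 — tautology.
In G6: every assignment gives 1 — tautology.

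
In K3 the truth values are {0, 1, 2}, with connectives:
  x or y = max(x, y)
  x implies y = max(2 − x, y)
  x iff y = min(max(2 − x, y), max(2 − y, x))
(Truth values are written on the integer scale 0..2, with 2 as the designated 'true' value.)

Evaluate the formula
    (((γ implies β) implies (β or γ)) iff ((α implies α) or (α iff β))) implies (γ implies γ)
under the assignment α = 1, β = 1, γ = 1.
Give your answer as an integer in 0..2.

γ implies β = 1 implies 1 = 1
β or γ = 1 or 1 = 1
(γ implies β) implies (β or γ) = 1 implies 1 = 1
α implies α = 1 implies 1 = 1
α iff β = 1 iff 1 = 1
(α implies α) or (α iff β) = 1 or 1 = 1
((γ implies β) implies (β or γ)) iff ((α implies α) or (α iff β)) = 1 iff 1 = 1
γ implies γ = 1 implies 1 = 1
(((γ implies β) implies (β or γ)) iff ((α implies α) or (α iff β))) implies (γ implies γ) = 1 implies 1 = 1

1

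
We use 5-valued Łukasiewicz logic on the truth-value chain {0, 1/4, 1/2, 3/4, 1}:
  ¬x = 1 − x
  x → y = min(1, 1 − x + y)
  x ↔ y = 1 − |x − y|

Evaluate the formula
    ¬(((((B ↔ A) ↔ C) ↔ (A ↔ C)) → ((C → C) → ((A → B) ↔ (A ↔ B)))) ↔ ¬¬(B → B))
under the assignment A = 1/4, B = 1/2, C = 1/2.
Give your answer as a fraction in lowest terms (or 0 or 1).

B ↔ A = 1/2 ↔ 1/4 = 3/4
(B ↔ A) ↔ C = 3/4 ↔ 1/2 = 3/4
A ↔ C = 1/4 ↔ 1/2 = 3/4
((B ↔ A) ↔ C) ↔ (A ↔ C) = 3/4 ↔ 3/4 = 1
C → C = 1/2 → 1/2 = 1
A → B = 1/4 → 1/2 = 1
A ↔ B = 1/4 ↔ 1/2 = 3/4
(A → B) ↔ (A ↔ B) = 1 ↔ 3/4 = 3/4
(C → C) → ((A → B) ↔ (A ↔ B)) = 1 → 3/4 = 3/4
(((B ↔ A) ↔ C) ↔ (A ↔ C)) → ((C → C) → ((A → B) ↔ (A ↔ B))) = 1 → 3/4 = 3/4
B → B = 1/2 → 1/2 = 1
¬(B → B) = ¬1 = 0
¬¬(B → B) = ¬0 = 1
((((B ↔ A) ↔ C) ↔ (A ↔ C)) → ((C → C) → ((A → B) ↔ (A ↔ B)))) ↔ ¬¬(B → B) = 3/4 ↔ 1 = 3/4
¬(((((B ↔ A) ↔ C) ↔ (A ↔ C)) → ((C → C) → ((A → B) ↔ (A ↔ B)))) ↔ ¬¬(B → B)) = ¬3/4 = 1/4

1/4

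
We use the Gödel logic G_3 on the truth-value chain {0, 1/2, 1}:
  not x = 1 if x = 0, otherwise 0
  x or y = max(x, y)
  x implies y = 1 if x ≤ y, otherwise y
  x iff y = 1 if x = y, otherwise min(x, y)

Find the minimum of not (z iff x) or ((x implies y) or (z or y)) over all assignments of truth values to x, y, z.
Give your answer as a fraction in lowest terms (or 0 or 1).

Take x = 1/2, y = 0, z = 1/2:
z iff x = 1/2 iff 1/2 = 1
not (z iff x) = not 1 = 0
x implies y = 1/2 implies 0 = 0
z or y = 1/2 or 0 = 1/2
(x implies y) or (z or y) = 0 or 1/2 = 1/2
not (z iff x) or ((x implies y) or (z or y)) = 0 or 1/2 = 1/2
No assignment yields a value below 1/2, so this is the minimum.

1/2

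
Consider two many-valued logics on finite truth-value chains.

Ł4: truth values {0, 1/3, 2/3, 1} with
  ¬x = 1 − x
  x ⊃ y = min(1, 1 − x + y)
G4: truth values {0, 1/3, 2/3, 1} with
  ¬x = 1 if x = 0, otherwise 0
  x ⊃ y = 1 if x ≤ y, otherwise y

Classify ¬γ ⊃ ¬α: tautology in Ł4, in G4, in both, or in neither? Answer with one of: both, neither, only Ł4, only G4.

In Ł4: at α = 1/3, γ = 0 the value is 2/3 — not a tautology.
In G4: at α = 1/3, γ = 0 the value is 0 — not a tautology.

neither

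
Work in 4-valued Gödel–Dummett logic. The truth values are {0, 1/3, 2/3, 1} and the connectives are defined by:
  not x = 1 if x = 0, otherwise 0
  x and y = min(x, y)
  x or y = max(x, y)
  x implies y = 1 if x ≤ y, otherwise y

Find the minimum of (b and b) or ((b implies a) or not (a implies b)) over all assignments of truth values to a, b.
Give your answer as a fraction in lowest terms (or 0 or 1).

1/3

Take a = 0, b = 1/3:
b and b = 1/3 and 1/3 = 1/3
b implies a = 1/3 implies 0 = 0
a implies b = 0 implies 1/3 = 1
not (a implies b) = not 1 = 0
(b implies a) or not (a implies b) = 0 or 0 = 0
(b and b) or ((b implies a) or not (a implies b)) = 1/3 or 0 = 1/3
No assignment yields a value below 1/3, so this is the minimum.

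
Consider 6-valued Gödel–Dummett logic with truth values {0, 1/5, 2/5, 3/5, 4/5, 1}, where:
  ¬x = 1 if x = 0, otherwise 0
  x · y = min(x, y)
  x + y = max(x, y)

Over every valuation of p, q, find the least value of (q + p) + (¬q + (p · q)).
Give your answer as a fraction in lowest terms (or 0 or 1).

1/5

Take p = 0, q = 1/5:
q + p = 1/5 + 0 = 1/5
¬q = ¬1/5 = 0
p · q = 0 · 1/5 = 0
¬q + (p · q) = 0 + 0 = 0
(q + p) + (¬q + (p · q)) = 1/5 + 0 = 1/5
No assignment yields a value below 1/5, so this is the minimum.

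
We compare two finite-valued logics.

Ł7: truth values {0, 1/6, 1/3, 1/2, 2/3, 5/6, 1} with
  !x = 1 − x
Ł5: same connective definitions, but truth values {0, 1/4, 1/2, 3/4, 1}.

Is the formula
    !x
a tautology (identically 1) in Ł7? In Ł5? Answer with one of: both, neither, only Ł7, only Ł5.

neither

In Ł7: at x = 1/6 the value is 5/6 — not a tautology.
In Ł5: at x = 1/4 the value is 3/4 — not a tautology.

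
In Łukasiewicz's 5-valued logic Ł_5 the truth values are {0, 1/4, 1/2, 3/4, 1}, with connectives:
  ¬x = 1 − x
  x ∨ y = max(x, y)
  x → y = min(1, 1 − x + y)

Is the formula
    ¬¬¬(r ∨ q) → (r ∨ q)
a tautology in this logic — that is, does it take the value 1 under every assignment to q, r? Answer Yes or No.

Counterexample: take q = 0, r = 0.
r ∨ q = 0 ∨ 0 = 0
¬(r ∨ q) = ¬0 = 1
¬¬(r ∨ q) = ¬1 = 0
¬¬¬(r ∨ q) = ¬0 = 1
r ∨ q = 0 ∨ 0 = 0
¬¬¬(r ∨ q) → (r ∨ q) = 1 → 0 = 0
This gives 0 ≠ 1.

No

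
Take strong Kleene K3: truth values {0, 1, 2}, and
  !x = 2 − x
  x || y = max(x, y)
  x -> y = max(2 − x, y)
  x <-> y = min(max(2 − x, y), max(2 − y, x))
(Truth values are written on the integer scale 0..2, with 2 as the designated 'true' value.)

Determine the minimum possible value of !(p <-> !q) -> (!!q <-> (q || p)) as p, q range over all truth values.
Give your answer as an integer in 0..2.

1

Take p = 0, q = 1:
!q = !1 = 1
p <-> !q = 0 <-> 1 = 1
!(p <-> !q) = !1 = 1
!q = !1 = 1
!!q = !1 = 1
q || p = 1 || 0 = 1
!!q <-> (q || p) = 1 <-> 1 = 1
!(p <-> !q) -> (!!q <-> (q || p)) = 1 -> 1 = 1
No assignment yields a value below 1, so this is the minimum.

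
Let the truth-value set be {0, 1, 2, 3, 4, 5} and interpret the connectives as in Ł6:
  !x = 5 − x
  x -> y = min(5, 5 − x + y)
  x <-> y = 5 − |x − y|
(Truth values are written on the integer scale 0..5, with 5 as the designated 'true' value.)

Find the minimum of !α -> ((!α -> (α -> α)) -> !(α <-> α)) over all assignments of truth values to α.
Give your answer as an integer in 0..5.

0

Take α = 0:
!α = !0 = 5
!α = !0 = 5
α -> α = 0 -> 0 = 5
!α -> (α -> α) = 5 -> 5 = 5
α <-> α = 0 <-> 0 = 5
!(α <-> α) = !5 = 0
(!α -> (α -> α)) -> !(α <-> α) = 5 -> 0 = 0
!α -> ((!α -> (α -> α)) -> !(α <-> α)) = 5 -> 0 = 0
No assignment yields a value below 0, so this is the minimum.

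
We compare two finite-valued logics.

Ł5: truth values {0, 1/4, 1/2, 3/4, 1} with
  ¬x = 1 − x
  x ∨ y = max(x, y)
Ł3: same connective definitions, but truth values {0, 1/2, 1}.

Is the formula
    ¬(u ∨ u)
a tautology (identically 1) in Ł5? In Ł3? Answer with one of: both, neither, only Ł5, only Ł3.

neither

In Ł5: at u = 1/4 the value is 3/4 — not a tautology.
In Ł3: at u = 1/2 the value is 1/2 — not a tautology.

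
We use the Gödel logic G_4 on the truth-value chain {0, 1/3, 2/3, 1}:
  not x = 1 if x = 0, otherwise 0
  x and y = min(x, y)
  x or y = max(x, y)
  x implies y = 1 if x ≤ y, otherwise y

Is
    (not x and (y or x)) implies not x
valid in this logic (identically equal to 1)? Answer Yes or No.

Yes

x = 0, y = 0 ↦ 1
x = 0, y = 1/3 ↦ 1
x = 0, y = 2/3 ↦ 1
x = 0, y = 1 ↦ 1
x = 1/3, y = 0 ↦ 1
x = 1/3, y = 1/3 ↦ 1
x = 1/3, y = 2/3 ↦ 1
x = 1/3, y = 1 ↦ 1
x = 2/3, y = 0 ↦ 1
x = 2/3, y = 1/3 ↦ 1
x = 2/3, y = 2/3 ↦ 1
x = 2/3, y = 1 ↦ 1
x = 1, y = 0 ↦ 1
x = 1, y = 1/3 ↦ 1
x = 1, y = 2/3 ↦ 1
x = 1, y = 1 ↦ 1
Every assignment gives a value ≥ 1.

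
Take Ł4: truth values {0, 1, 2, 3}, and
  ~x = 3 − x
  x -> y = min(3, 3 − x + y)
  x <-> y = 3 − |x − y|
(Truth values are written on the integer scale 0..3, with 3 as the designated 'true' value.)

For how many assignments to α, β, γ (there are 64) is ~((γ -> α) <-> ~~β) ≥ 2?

value 3: 11 assignments (counts)
value 2: 16 assignments (counts)
value 1: 21 assignments
value 0: 16 assignments
So 27 of the 64 assignments meet the threshold.

27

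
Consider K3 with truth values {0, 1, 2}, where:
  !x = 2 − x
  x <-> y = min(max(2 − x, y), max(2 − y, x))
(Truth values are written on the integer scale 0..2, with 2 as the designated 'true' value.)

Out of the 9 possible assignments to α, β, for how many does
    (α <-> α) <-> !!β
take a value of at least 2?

2

α = 0, β = 0 ↦ 0  <
α = 0, β = 1 ↦ 1  <
α = 0, β = 2 ↦ 2  ≥
α = 1, β = 0 ↦ 1  <
α = 1, β = 1 ↦ 1  <
α = 1, β = 2 ↦ 1  <
α = 2, β = 0 ↦ 0  <
α = 2, β = 1 ↦ 1  <
α = 2, β = 2 ↦ 2  ≥
So 2 of the 9 assignments meet the threshold.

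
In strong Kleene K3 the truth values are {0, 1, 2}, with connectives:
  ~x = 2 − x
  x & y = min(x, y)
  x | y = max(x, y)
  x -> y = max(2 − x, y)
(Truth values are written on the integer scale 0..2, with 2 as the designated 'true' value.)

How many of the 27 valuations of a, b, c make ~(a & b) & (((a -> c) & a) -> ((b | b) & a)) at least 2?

10

value 2: 10 assignments (counts)
value 1: 13 assignments
value 0: 4 assignments
So 10 of the 27 assignments meet the threshold.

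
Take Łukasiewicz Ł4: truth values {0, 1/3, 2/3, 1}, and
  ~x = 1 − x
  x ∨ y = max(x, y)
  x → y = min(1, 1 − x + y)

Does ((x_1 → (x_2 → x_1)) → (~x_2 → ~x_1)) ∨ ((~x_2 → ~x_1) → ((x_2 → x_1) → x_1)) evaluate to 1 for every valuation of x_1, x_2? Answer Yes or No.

Counterexample: take x_1 = 1/3, x_2 = 0.
x_2 → x_1 = 0 → 1/3 = 1
x_1 → (x_2 → x_1) = 1/3 → 1 = 1
~x_2 = ~0 = 1
~x_1 = ~1/3 = 2/3
~x_2 → ~x_1 = 1 → 2/3 = 2/3
(x_1 → (x_2 → x_1)) → (~x_2 → ~x_1) = 1 → 2/3 = 2/3
~x_2 = ~0 = 1
~x_1 = ~1/3 = 2/3
~x_2 → ~x_1 = 1 → 2/3 = 2/3
x_2 → x_1 = 0 → 1/3 = 1
(x_2 → x_1) → x_1 = 1 → 1/3 = 1/3
(~x_2 → ~x_1) → ((x_2 → x_1) → x_1) = 2/3 → 1/3 = 2/3
((x_1 → (x_2 → x_1)) → (~x_2 → ~x_1)) ∨ ((~x_2 → ~x_1) → ((x_2 → x_1) → x_1)) = 2/3 ∨ 2/3 = 2/3
This gives 2/3 ≠ 1.

No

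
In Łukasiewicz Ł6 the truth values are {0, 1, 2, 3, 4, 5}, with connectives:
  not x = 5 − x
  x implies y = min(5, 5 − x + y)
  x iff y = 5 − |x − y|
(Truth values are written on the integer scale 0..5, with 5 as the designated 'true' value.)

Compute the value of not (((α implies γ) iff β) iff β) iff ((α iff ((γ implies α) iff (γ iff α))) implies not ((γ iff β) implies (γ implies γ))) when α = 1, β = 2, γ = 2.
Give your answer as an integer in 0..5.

α implies γ = 1 implies 2 = 5
(α implies γ) iff β = 5 iff 2 = 2
((α implies γ) iff β) iff β = 2 iff 2 = 5
not (((α implies γ) iff β) iff β) = not 5 = 0
γ implies α = 2 implies 1 = 4
γ iff α = 2 iff 1 = 4
(γ implies α) iff (γ iff α) = 4 iff 4 = 5
α iff ((γ implies α) iff (γ iff α)) = 1 iff 5 = 1
γ iff β = 2 iff 2 = 5
γ implies γ = 2 implies 2 = 5
(γ iff β) implies (γ implies γ) = 5 implies 5 = 5
not ((γ iff β) implies (γ implies γ)) = not 5 = 0
(α iff ((γ implies α) iff (γ iff α))) implies not ((γ iff β) implies (γ implies γ)) = 1 implies 0 = 4
not (((α implies γ) iff β) iff β) iff ((α iff ((γ implies α) iff (γ iff α))) implies not ((γ iff β) implies (γ implies γ))) = 0 iff 4 = 1

1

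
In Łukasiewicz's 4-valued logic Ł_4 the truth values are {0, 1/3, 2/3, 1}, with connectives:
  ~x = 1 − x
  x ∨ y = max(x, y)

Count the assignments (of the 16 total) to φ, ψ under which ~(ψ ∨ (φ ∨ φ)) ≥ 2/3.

4

φ = 0, ψ = 0 ↦ 1  ≥
φ = 0, ψ = 1/3 ↦ 2/3  ≥
φ = 0, ψ = 2/3 ↦ 1/3  <
φ = 0, ψ = 1 ↦ 0  <
φ = 1/3, ψ = 0 ↦ 2/3  ≥
φ = 1/3, ψ = 1/3 ↦ 2/3  ≥
φ = 1/3, ψ = 2/3 ↦ 1/3  <
φ = 1/3, ψ = 1 ↦ 0  <
φ = 2/3, ψ = 0 ↦ 1/3  <
φ = 2/3, ψ = 1/3 ↦ 1/3  <
φ = 2/3, ψ = 2/3 ↦ 1/3  <
φ = 2/3, ψ = 1 ↦ 0  <
φ = 1, ψ = 0 ↦ 0  <
φ = 1, ψ = 1/3 ↦ 0  <
φ = 1, ψ = 2/3 ↦ 0  <
φ = 1, ψ = 1 ↦ 0  <
So 4 of the 16 assignments meet the threshold.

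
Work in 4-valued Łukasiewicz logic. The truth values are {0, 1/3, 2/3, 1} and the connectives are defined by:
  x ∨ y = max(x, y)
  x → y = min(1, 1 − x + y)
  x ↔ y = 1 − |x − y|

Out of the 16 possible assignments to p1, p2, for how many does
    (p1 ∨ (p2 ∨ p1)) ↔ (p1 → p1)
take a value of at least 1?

p1 = 0, p2 = 0 ↦ 0  <
p1 = 0, p2 = 1/3 ↦ 1/3  <
p1 = 0, p2 = 2/3 ↦ 2/3  <
p1 = 0, p2 = 1 ↦ 1  ≥
p1 = 1/3, p2 = 0 ↦ 1/3  <
p1 = 1/3, p2 = 1/3 ↦ 1/3  <
p1 = 1/3, p2 = 2/3 ↦ 2/3  <
p1 = 1/3, p2 = 1 ↦ 1  ≥
p1 = 2/3, p2 = 0 ↦ 2/3  <
p1 = 2/3, p2 = 1/3 ↦ 2/3  <
p1 = 2/3, p2 = 2/3 ↦ 2/3  <
p1 = 2/3, p2 = 1 ↦ 1  ≥
p1 = 1, p2 = 0 ↦ 1  ≥
p1 = 1, p2 = 1/3 ↦ 1  ≥
p1 = 1, p2 = 2/3 ↦ 1  ≥
p1 = 1, p2 = 1 ↦ 1  ≥
So 7 of the 16 assignments meet the threshold.

7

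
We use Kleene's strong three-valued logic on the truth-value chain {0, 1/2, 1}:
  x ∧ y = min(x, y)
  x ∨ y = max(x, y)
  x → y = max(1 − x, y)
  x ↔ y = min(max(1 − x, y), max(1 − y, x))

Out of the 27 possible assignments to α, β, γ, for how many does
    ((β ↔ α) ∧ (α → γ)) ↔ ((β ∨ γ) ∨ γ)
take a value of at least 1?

value 1: 3 assignments (counts)
value 1/2: 18 assignments
value 0: 6 assignments
So 3 of the 27 assignments meet the threshold.

3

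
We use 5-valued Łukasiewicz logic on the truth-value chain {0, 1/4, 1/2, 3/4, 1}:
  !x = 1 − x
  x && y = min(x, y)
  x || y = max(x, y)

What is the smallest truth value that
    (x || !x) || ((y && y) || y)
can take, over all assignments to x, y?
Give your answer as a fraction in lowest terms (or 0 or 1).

Take x = 1/2, y = 0:
!x = !1/2 = 1/2
x || !x = 1/2 || 1/2 = 1/2
y && y = 0 && 0 = 0
(y && y) || y = 0 || 0 = 0
(x || !x) || ((y && y) || y) = 1/2 || 0 = 1/2
No assignment yields a value below 1/2, so this is the minimum.

1/2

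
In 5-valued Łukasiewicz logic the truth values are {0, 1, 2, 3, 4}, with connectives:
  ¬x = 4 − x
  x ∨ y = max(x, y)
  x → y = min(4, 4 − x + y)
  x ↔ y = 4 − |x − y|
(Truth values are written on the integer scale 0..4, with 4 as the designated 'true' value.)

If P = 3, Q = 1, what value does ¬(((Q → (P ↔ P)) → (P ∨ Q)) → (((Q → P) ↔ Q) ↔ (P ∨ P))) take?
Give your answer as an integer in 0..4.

P ↔ P = 3 ↔ 3 = 4
Q → (P ↔ P) = 1 → 4 = 4
P ∨ Q = 3 ∨ 1 = 3
(Q → (P ↔ P)) → (P ∨ Q) = 4 → 3 = 3
Q → P = 1 → 3 = 4
(Q → P) ↔ Q = 4 ↔ 1 = 1
P ∨ P = 3 ∨ 3 = 3
((Q → P) ↔ Q) ↔ (P ∨ P) = 1 ↔ 3 = 2
((Q → (P ↔ P)) → (P ∨ Q)) → (((Q → P) ↔ Q) ↔ (P ∨ P)) = 3 → 2 = 3
¬(((Q → (P ↔ P)) → (P ∨ Q)) → (((Q → P) ↔ Q) ↔ (P ∨ P))) = ¬3 = 1

1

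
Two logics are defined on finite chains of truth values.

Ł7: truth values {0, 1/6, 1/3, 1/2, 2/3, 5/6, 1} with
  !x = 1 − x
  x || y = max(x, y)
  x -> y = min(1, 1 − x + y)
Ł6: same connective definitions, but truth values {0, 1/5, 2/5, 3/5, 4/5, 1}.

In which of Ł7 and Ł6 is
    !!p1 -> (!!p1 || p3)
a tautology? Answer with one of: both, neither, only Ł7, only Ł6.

both

In Ł7: every assignment gives 1 — tautology.
In Ł6: every assignment gives 1 — tautology.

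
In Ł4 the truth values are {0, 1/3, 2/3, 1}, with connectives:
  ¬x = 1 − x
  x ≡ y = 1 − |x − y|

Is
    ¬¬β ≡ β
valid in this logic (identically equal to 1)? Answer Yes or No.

β = 0 ↦ 1
β = 1/3 ↦ 1
β = 2/3 ↦ 1
β = 1 ↦ 1
Every assignment gives a value ≥ 1.

Yes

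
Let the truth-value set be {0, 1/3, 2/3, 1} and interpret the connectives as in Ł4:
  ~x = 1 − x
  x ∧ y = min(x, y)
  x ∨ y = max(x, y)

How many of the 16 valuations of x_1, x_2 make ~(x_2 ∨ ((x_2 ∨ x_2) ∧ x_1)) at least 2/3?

x_1 = 0, x_2 = 0 ↦ 1  ≥
x_1 = 0, x_2 = 1/3 ↦ 2/3  ≥
x_1 = 0, x_2 = 2/3 ↦ 1/3  <
x_1 = 0, x_2 = 1 ↦ 0  <
x_1 = 1/3, x_2 = 0 ↦ 1  ≥
x_1 = 1/3, x_2 = 1/3 ↦ 2/3  ≥
x_1 = 1/3, x_2 = 2/3 ↦ 1/3  <
x_1 = 1/3, x_2 = 1 ↦ 0  <
x_1 = 2/3, x_2 = 0 ↦ 1  ≥
x_1 = 2/3, x_2 = 1/3 ↦ 2/3  ≥
x_1 = 2/3, x_2 = 2/3 ↦ 1/3  <
x_1 = 2/3, x_2 = 1 ↦ 0  <
x_1 = 1, x_2 = 0 ↦ 1  ≥
x_1 = 1, x_2 = 1/3 ↦ 2/3  ≥
x_1 = 1, x_2 = 2/3 ↦ 1/3  <
x_1 = 1, x_2 = 1 ↦ 0  <
So 8 of the 16 assignments meet the threshold.

8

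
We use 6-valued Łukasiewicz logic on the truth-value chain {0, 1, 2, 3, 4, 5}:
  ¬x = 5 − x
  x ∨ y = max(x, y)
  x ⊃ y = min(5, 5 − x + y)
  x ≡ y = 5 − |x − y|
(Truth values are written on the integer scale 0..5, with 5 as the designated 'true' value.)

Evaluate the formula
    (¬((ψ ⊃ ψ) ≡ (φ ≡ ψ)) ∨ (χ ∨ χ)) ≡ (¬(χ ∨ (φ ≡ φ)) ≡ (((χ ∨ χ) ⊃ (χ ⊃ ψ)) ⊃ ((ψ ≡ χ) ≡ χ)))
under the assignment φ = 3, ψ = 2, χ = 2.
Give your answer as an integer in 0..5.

4

ψ ⊃ ψ = 2 ⊃ 2 = 5
φ ≡ ψ = 3 ≡ 2 = 4
(ψ ⊃ ψ) ≡ (φ ≡ ψ) = 5 ≡ 4 = 4
¬((ψ ⊃ ψ) ≡ (φ ≡ ψ)) = ¬4 = 1
χ ∨ χ = 2 ∨ 2 = 2
¬((ψ ⊃ ψ) ≡ (φ ≡ ψ)) ∨ (χ ∨ χ) = 1 ∨ 2 = 2
φ ≡ φ = 3 ≡ 3 = 5
χ ∨ (φ ≡ φ) = 2 ∨ 5 = 5
¬(χ ∨ (φ ≡ φ)) = ¬5 = 0
χ ∨ χ = 2 ∨ 2 = 2
χ ⊃ ψ = 2 ⊃ 2 = 5
(χ ∨ χ) ⊃ (χ ⊃ ψ) = 2 ⊃ 5 = 5
ψ ≡ χ = 2 ≡ 2 = 5
(ψ ≡ χ) ≡ χ = 5 ≡ 2 = 2
((χ ∨ χ) ⊃ (χ ⊃ ψ)) ⊃ ((ψ ≡ χ) ≡ χ) = 5 ⊃ 2 = 2
¬(χ ∨ (φ ≡ φ)) ≡ (((χ ∨ χ) ⊃ (χ ⊃ ψ)) ⊃ ((ψ ≡ χ) ≡ χ)) = 0 ≡ 2 = 3
(¬((ψ ⊃ ψ) ≡ (φ ≡ ψ)) ∨ (χ ∨ χ)) ≡ (¬(χ ∨ (φ ≡ φ)) ≡ (((χ ∨ χ) ⊃ (χ ⊃ ψ)) ⊃ ((ψ ≡ χ) ≡ χ))) = 2 ≡ 3 = 4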